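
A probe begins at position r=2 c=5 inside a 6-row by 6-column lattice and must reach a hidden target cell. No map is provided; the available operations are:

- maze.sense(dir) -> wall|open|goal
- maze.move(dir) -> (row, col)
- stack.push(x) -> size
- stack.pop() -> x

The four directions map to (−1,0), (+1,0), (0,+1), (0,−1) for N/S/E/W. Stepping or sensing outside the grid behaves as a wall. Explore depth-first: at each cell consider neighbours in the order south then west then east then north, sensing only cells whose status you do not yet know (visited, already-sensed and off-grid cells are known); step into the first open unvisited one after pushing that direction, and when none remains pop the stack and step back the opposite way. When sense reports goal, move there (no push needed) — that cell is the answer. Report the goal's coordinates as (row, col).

// maze.sense(dir: south) ~> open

// stack.push(x: south) ~> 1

// maze.move(dir: south) ~> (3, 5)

// maze.sense(dir: south) ~> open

// stack.push(x: south) ~> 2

// maze.move(dir: south) ~> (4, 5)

// maze.sense(dir: south) ~> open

// stack.push(x: south) ~> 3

// maze.move(dir: south) ~> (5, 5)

// maze.sense(dir: west) ~> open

// stack.push(x: west) ~> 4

// maze.move(dir: west) ~> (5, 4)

// maze.sense(dir: west) ~> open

// stack.push(x: west) ~> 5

// maze.move(dir: west) ~> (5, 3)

// maze.sense(dir: west) ~> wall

// maze.sense(dir: north) ~> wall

// stack.pop() ~> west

// maze.move(dir: east) ~> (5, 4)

// maze.sense(dir: north) ~> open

// stack.push(x: north) ~> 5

// maze.move(dir: north) ~> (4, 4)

// maze.sense(dir: north) ~> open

// stack.push(x: north) ~> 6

// maze.move(dir: north) ~> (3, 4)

// maze.sense(dir: west) ~> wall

// maze.sense(dir: north) ~> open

// stack.push(x: north) ~> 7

// maze.move(dir: north) ~> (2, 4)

// maze.sense(dir: west) ~> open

// stack.push(x: west) ~> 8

// maze.move(dir: west) ~> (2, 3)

// maze.sense(dir: west) ~> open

// stack.push(x: west) ~> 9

// maze.move(dir: west) ~> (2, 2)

// maze.sense(dir: south) ~> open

// stack.push(x: south) ~> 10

// maze.move(dir: south) ~> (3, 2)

// maze.sense(dir: south) ~> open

// stack.push(x: south) ~> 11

// maze.move(dir: south) ~> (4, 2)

// maze.sense(dir: west) ~> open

// stack.push(x: west) ~> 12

// maze.move(dir: west) ~> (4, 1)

// maze.sense(dir: south) ~> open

// stack.push(x: south) ~> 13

// maze.move(dir: south) ~> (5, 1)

// maze.sense(dir: west) ~> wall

// stack.pop() ~> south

// maze.move(dir: north) ~> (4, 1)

// maze.sense(dir: west) ~> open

// stack.push(x: west) ~> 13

// maze.move(dir: west) ~> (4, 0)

// maze.sense(dir: north) ~> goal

// maze.move(dir: north) ~> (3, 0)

Answer: (3, 0)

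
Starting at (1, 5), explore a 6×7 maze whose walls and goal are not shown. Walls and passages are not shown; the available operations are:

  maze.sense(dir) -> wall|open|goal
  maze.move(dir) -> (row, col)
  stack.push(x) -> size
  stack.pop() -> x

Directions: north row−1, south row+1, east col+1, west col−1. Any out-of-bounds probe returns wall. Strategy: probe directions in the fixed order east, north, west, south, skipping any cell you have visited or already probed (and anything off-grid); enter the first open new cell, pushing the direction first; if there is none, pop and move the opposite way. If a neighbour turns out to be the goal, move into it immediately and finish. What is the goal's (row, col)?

[in] maze.sense dir='east'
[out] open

[in] stack.push x='east'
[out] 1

[in] maze.move dir='east'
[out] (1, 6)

[in] maze.sense dir='north'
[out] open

[in] stack.push x='north'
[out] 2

[in] maze.move dir='north'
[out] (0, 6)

[in] maze.sense dir='west'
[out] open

[in] stack.push x='west'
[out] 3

[in] maze.move dir='west'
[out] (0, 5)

[in] maze.sense dir='west'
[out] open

[in] stack.push x='west'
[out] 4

[in] maze.move dir='west'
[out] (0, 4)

[in] maze.sense dir='west'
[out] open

[in] stack.push x='west'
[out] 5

[in] maze.move dir='west'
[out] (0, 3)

[in] maze.sense dir='west'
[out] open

[in] stack.push x='west'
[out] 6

[in] maze.move dir='west'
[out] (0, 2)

[in] maze.sense dir='west'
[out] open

[in] stack.push x='west'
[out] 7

[in] maze.move dir='west'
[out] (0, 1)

[in] maze.sense dir='west'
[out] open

[in] stack.push x='west'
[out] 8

[in] maze.move dir='west'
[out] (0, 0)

[in] maze.sense dir='south'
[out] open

[in] stack.push x='south'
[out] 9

[in] maze.move dir='south'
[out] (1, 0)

[in] maze.sense dir='east'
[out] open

[in] stack.push x='east'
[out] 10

[in] maze.move dir='east'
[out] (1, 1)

[in] maze.sense dir='east'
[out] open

[in] stack.push x='east'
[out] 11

[in] maze.move dir='east'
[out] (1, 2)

[in] maze.sense dir='east'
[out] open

[in] stack.push x='east'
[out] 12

[in] maze.move dir='east'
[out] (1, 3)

[in] maze.sense dir='east'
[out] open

[in] stack.push x='east'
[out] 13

[in] maze.move dir='east'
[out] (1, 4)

[in] maze.sense dir='south'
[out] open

[in] stack.push x='south'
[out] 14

[in] maze.move dir='south'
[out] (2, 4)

[in] maze.sense dir='east'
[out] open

[in] stack.push x='east'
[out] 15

[in] maze.move dir='east'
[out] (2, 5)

[in] maze.sense dir='east'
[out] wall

[in] maze.sense dir='south'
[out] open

[in] stack.push x='south'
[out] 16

[in] maze.move dir='south'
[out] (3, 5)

[in] maze.sense dir='east'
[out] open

[in] stack.push x='east'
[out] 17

[in] maze.move dir='east'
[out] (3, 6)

[in] maze.sense dir='south'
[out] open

[in] stack.push x='south'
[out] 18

[in] maze.move dir='south'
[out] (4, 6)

[in] maze.sense dir='west'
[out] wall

[in] maze.sense dir='south'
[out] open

[in] stack.push x='south'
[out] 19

[in] maze.move dir='south'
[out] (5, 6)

[in] maze.sense dir='west'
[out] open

[in] stack.push x='west'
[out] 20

[in] maze.move dir='west'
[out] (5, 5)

[in] maze.sense dir='west'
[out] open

[in] stack.push x='west'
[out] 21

[in] maze.move dir='west'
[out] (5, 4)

[in] maze.sense dir='north'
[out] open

[in] stack.push x='north'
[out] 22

[in] maze.move dir='north'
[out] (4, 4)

[in] maze.sense dir='north'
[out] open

[in] stack.push x='north'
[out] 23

[in] maze.move dir='north'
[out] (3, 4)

[in] maze.sense dir='west'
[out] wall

[in] stack.pop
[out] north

[in] maze.move dir='south'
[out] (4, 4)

[in] maze.sense dir='west'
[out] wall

[in] stack.pop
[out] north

[in] maze.move dir='south'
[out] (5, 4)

[in] maze.sense dir='west'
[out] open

[in] stack.push x='west'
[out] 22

[in] maze.move dir='west'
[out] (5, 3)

[in] maze.sense dir='west'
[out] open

[in] stack.push x='west'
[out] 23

[in] maze.move dir='west'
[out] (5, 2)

[in] maze.sense dir='north'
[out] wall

[in] maze.sense dir='west'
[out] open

[in] stack.push x='west'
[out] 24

[in] maze.move dir='west'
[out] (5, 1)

[in] maze.sense dir='north'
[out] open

[in] stack.push x='north'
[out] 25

[in] maze.move dir='north'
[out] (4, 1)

[in] maze.sense dir='north'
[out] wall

[in] maze.sense dir='west'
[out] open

[in] stack.push x='west'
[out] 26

[in] maze.move dir='west'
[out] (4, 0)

[in] maze.sense dir='north'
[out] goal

[in] maze.move dir='north'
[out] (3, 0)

Answer: (3, 0)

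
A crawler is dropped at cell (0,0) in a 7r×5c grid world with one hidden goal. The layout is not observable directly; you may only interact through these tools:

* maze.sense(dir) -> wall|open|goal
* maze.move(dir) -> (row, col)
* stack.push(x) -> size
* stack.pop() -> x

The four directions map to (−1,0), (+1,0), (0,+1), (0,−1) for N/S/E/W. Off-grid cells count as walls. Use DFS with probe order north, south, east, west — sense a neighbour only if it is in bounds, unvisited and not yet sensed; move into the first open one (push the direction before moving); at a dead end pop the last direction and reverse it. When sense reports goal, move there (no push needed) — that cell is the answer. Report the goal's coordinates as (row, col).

! maze.sense(dir='south') == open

! stack.push(x='south') == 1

! maze.move(dir='south') == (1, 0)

! maze.sense(dir='south') == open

! stack.push(x='south') == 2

! maze.move(dir='south') == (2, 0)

! maze.sense(dir='south') == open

! stack.push(x='south') == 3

! maze.move(dir='south') == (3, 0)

! maze.sense(dir='south') == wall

! maze.sense(dir='east') == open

! stack.push(x='east') == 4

! maze.move(dir='east') == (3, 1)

! maze.sense(dir='north') == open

! stack.push(x='north') == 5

! maze.move(dir='north') == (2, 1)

! maze.sense(dir='north') == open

! stack.push(x='north') == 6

! maze.move(dir='north') == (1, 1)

! maze.sense(dir='north') == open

! stack.push(x='north') == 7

! maze.move(dir='north') == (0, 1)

! maze.sense(dir='east') == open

! stack.push(x='east') == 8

! maze.move(dir='east') == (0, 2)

! maze.sense(dir='south') == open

! stack.push(x='south') == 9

! maze.move(dir='south') == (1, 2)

! maze.sense(dir='south') == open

! stack.push(x='south') == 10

! maze.move(dir='south') == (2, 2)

! maze.sense(dir='south') == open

! stack.push(x='south') == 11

! maze.move(dir='south') == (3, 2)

! maze.sense(dir='south') == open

! stack.push(x='south') == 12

! maze.move(dir='south') == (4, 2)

! maze.sense(dir='south') == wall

! maze.sense(dir='east') == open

! stack.push(x='east') == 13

! maze.move(dir='east') == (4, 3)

! maze.sense(dir='north') == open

! stack.push(x='north') == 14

! maze.move(dir='north') == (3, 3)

! maze.sense(dir='north') == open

! stack.push(x='north') == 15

! maze.move(dir='north') == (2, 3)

! maze.sense(dir='north') == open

! stack.push(x='north') == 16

! maze.move(dir='north') == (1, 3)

! maze.sense(dir='north') == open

! stack.push(x='north') == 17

! maze.move(dir='north') == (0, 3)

! maze.sense(dir='east') == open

! stack.push(x='east') == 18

! maze.move(dir='east') == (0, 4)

! maze.sense(dir='south') == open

! stack.push(x='south') == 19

! maze.move(dir='south') == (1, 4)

! maze.sense(dir='south') == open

! stack.push(x='south') == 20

! maze.move(dir='south') == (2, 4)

! maze.sense(dir='south') == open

! stack.push(x='south') == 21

! maze.move(dir='south') == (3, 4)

! maze.sense(dir='south') == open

! stack.push(x='south') == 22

! maze.move(dir='south') == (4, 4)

! maze.sense(dir='south') == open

! stack.push(x='south') == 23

! maze.move(dir='south') == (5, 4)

! maze.sense(dir='south') == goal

! maze.move(dir='south') == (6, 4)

Answer: (6, 4)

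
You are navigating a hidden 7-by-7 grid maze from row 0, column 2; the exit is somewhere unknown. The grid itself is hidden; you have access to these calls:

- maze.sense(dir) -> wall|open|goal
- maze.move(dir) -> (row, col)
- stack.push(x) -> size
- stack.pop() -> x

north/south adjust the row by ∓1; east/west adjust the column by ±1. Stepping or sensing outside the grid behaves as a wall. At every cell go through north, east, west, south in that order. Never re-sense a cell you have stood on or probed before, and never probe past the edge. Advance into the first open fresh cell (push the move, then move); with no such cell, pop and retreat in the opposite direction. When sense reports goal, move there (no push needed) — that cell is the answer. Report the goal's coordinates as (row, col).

Do: sense[dir→east]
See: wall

Do: sense[dir→west]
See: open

Do: push[x→west]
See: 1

Do: move[dir→west]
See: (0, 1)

Do: sense[dir→west]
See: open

Do: push[x→west]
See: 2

Do: move[dir→west]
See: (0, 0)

Do: sense[dir→south]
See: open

Do: push[x→south]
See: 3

Do: move[dir→south]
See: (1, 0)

Do: sense[dir→east]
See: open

Do: push[x→east]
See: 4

Do: move[dir→east]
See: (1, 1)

Do: sense[dir→east]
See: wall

Do: sense[dir→south]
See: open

Do: push[x→south]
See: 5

Do: move[dir→south]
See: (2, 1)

Do: sense[dir→east]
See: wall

Do: sense[dir→west]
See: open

Do: push[x→west]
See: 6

Do: move[dir→west]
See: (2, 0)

Do: sense[dir→south]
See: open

Do: push[x→south]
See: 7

Do: move[dir→south]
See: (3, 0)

Do: sense[dir→east]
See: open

Do: push[x→east]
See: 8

Do: move[dir→east]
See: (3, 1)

Do: sense[dir→east]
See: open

Do: push[x→east]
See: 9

Do: move[dir→east]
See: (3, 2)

Do: sense[dir→east]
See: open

Do: push[x→east]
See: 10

Do: move[dir→east]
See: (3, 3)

Do: sense[dir→north]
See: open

Do: push[x→north]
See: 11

Do: move[dir→north]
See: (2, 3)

Do: sense[dir→north]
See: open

Do: push[x→north]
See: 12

Do: move[dir→north]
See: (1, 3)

Do: sense[dir→east]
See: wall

Do: pop[]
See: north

Do: move[dir→south]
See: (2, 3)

Do: sense[dir→east]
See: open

Do: push[x→east]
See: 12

Do: move[dir→east]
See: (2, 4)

Do: sense[dir→east]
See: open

Do: push[x→east]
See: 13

Do: move[dir→east]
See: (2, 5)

Do: sense[dir→north]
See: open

Do: push[x→north]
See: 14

Do: move[dir→north]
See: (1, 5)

Do: sense[dir→north]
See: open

Do: push[x→north]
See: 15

Do: move[dir→north]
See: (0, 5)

Do: sense[dir→east]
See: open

Do: push[x→east]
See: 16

Do: move[dir→east]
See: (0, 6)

Do: sense[dir→south]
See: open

Do: push[x→south]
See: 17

Do: move[dir→south]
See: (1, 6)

Do: sense[dir→south]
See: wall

Do: pop[]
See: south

Do: move[dir→north]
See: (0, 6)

Do: pop[]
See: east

Do: move[dir→west]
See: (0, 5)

Do: sense[dir→west]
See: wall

Do: pop[]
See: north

Do: move[dir→south]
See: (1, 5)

Do: pop[]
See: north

Do: move[dir→south]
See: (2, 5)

Do: sense[dir→south]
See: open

Do: push[x→south]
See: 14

Do: move[dir→south]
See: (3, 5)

Do: sense[dir→east]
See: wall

Do: sense[dir→west]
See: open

Do: push[x→west]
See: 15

Do: move[dir→west]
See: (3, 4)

Do: sense[dir→south]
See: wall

Do: pop[]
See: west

Do: move[dir→east]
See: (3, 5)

Do: sense[dir→south]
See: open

Do: push[x→south]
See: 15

Do: move[dir→south]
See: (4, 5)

Do: sense[dir→east]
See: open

Do: push[x→east]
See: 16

Do: move[dir→east]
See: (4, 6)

Do: sense[dir→south]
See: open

Do: push[x→south]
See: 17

Do: move[dir→south]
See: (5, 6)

Do: sense[dir→west]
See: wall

Do: sense[dir→south]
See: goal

Do: move[dir→south]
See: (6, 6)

Answer: (6, 6)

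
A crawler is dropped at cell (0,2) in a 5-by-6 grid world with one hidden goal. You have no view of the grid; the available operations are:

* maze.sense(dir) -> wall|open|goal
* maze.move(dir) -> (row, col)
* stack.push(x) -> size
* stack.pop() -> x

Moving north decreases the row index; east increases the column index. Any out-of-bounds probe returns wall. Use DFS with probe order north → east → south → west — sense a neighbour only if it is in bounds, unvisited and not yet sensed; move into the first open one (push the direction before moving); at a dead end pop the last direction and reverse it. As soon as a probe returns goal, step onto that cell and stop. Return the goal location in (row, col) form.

Next I call sense(dir='east'), and see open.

Using push(x='east'), yielding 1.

I try move(dir='east'), giving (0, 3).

Then sense(dir='east'), → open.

I invoke push(x='east'), — result: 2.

I invoke move(dir='east'), : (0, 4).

Then sense(dir='east'), and see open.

Calling push(x='east'), and get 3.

I run move(dir='east'), — result: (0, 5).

I run sense(dir='south'), which returns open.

Using push(x='south'), : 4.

Using move(dir='south'), and see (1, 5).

I use sense(dir='south'), which returns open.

I call push(x='south'), and observe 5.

I call move(dir='south'), → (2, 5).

I run sense(dir='south'), and observe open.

Invoking push(x='south'), — result: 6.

I run move(dir='south'), and get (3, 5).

Then sense(dir='south'), yielding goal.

I run move(dir='south'), yielding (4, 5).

Answer: (4, 5)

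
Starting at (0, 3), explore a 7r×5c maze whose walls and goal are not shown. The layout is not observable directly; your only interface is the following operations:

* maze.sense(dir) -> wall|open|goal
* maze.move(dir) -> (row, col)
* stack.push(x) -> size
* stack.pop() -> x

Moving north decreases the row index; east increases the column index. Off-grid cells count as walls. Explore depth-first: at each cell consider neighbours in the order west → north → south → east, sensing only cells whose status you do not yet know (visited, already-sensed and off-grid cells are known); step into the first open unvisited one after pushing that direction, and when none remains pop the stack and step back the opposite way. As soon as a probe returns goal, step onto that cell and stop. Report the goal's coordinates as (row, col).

>> maze.sense(dir='west')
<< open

>> stack.push(x='west')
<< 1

>> maze.move(dir='west')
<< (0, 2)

>> maze.sense(dir='west')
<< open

>> stack.push(x='west')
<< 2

>> maze.move(dir='west')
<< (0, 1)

>> maze.sense(dir='west')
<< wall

>> maze.sense(dir='south')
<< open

>> stack.push(x='south')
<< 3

>> maze.move(dir='south')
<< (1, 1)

>> maze.sense(dir='west')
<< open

>> stack.push(x='west')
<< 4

>> maze.move(dir='west')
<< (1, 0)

>> maze.sense(dir='south')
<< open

>> stack.push(x='south')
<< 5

>> maze.move(dir='south')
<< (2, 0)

>> maze.sense(dir='south')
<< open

>> stack.push(x='south')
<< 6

>> maze.move(dir='south')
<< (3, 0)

>> maze.sense(dir='south')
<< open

>> stack.push(x='south')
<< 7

>> maze.move(dir='south')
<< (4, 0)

>> maze.sense(dir='south')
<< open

>> stack.push(x='south')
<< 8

>> maze.move(dir='south')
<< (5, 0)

>> maze.sense(dir='south')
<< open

>> stack.push(x='south')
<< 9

>> maze.move(dir='south')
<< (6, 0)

>> maze.sense(dir='east')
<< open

>> stack.push(x='east')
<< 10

>> maze.move(dir='east')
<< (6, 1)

>> maze.sense(dir='north')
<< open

>> stack.push(x='north')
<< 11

>> maze.move(dir='north')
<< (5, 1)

>> maze.sense(dir='north')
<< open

>> stack.push(x='north')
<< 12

>> maze.move(dir='north')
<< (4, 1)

>> maze.sense(dir='north')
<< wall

>> maze.sense(dir='east')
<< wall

>> stack.pop()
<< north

>> maze.move(dir='south')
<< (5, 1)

>> maze.sense(dir='east')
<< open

>> stack.push(x='east')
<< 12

>> maze.move(dir='east')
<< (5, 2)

>> maze.sense(dir='south')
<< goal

>> maze.move(dir='south')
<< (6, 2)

Answer: (6, 2)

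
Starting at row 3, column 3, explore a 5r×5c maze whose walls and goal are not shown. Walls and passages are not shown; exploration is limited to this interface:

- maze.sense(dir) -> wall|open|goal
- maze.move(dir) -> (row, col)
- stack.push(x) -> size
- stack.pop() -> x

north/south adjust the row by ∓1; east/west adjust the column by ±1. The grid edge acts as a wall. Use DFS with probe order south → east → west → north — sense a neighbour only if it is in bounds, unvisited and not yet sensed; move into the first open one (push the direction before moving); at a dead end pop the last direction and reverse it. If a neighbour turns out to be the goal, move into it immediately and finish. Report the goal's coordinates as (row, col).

Act: sense[south]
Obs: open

Act: push[south]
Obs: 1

Act: move[south]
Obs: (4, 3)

Act: sense[east]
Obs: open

Act: push[east]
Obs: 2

Act: move[east]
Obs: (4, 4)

Act: sense[north]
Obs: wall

Act: pop[]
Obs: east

Act: move[west]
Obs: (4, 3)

Act: sense[west]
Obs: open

Act: push[west]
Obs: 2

Act: move[west]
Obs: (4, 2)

Act: sense[west]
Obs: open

Act: push[west]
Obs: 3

Act: move[west]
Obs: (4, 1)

Act: sense[west]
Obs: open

Act: push[west]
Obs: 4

Act: move[west]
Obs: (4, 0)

Act: sense[north]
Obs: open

Act: push[north]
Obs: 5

Act: move[north]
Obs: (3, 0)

Act: sense[east]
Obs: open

Act: push[east]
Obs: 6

Act: move[east]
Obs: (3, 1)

Act: sense[east]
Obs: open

Act: push[east]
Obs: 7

Act: move[east]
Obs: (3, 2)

Act: sense[north]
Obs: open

Act: push[north]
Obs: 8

Act: move[north]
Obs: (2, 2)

Act: sense[east]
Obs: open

Act: push[east]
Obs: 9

Act: move[east]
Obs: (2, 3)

Act: sense[east]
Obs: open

Act: push[east]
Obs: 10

Act: move[east]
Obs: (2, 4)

Act: sense[north]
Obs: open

Act: push[north]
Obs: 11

Act: move[north]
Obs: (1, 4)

Act: sense[west]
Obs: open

Act: push[west]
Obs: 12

Act: move[west]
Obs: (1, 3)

Act: sense[west]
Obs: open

Act: push[west]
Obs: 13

Act: move[west]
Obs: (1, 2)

Act: sense[west]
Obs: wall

Act: sense[north]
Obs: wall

Act: pop[]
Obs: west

Act: move[east]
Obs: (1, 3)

Act: sense[north]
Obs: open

Act: push[north]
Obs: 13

Act: move[north]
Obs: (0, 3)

Act: sense[east]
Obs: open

Act: push[east]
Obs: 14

Act: move[east]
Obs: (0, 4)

Act: pop[]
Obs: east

Act: move[west]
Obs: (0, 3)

Act: pop[]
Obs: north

Act: move[south]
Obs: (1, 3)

Act: pop[]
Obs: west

Act: move[east]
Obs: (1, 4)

Act: pop[]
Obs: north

Act: move[south]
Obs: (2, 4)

Act: pop[]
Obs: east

Act: move[west]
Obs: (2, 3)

Act: pop[]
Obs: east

Act: move[west]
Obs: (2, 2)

Act: sense[west]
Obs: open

Act: push[west]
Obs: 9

Act: move[west]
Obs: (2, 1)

Act: sense[west]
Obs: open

Act: push[west]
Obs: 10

Act: move[west]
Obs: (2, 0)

Act: sense[north]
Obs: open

Act: push[north]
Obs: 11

Act: move[north]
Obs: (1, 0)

Act: sense[north]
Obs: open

Act: push[north]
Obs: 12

Act: move[north]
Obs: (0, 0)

Act: sense[east]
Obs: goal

Act: move[east]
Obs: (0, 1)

Answer: (0, 1)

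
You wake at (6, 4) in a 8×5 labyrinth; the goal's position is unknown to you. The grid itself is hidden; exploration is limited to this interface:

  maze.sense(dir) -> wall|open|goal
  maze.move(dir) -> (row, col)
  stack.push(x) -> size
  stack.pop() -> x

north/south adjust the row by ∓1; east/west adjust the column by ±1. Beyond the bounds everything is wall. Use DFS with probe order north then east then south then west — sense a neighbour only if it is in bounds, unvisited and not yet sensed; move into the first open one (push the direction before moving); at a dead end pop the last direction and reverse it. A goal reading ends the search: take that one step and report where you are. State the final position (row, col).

CALL maze.sense[dir='north']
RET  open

CALL stack.push[x='north']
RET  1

CALL maze.move[dir='north']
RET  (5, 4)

CALL maze.sense[dir='north']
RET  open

CALL stack.push[x='north']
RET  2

CALL maze.move[dir='north']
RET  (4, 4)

CALL maze.sense[dir='north']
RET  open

CALL stack.push[x='north']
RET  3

CALL maze.move[dir='north']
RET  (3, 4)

CALL maze.sense[dir='north']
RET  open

CALL stack.push[x='north']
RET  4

CALL maze.move[dir='north']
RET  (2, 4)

CALL maze.sense[dir='north']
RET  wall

CALL maze.sense[dir='west']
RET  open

CALL stack.push[x='west']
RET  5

CALL maze.move[dir='west']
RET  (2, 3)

CALL maze.sense[dir='north']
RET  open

CALL stack.push[x='north']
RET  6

CALL maze.move[dir='north']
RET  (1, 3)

CALL maze.sense[dir='north']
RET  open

CALL stack.push[x='north']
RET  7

CALL maze.move[dir='north']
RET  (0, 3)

CALL maze.sense[dir='east']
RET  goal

CALL maze.move[dir='east']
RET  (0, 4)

Answer: (0, 4)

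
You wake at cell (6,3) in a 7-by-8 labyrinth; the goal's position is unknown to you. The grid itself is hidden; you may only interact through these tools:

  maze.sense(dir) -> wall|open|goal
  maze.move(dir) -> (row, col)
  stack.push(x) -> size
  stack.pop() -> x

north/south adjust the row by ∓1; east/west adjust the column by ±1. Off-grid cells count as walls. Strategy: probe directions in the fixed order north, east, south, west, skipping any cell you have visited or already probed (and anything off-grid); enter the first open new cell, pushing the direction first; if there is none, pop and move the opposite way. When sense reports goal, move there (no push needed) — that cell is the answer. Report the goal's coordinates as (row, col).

% maze.sense north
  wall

% maze.sense east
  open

% stack.push east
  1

% maze.move east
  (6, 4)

% maze.sense north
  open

% stack.push north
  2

% maze.move north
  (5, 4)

% maze.sense north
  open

% stack.push north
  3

% maze.move north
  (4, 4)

% maze.sense north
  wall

% maze.sense east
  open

% stack.push east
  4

% maze.move east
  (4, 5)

% maze.sense north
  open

% stack.push north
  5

% maze.move north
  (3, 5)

% maze.sense north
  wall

% maze.sense east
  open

% stack.push east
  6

% maze.move east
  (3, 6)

% maze.sense north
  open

% stack.push north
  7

% maze.move north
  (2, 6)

% maze.sense north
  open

% stack.push north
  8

% maze.move north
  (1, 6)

% maze.sense north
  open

% stack.push north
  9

% maze.move north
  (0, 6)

% maze.sense east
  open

% stack.push east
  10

% maze.move east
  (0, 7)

% maze.sense south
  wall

% stack.pop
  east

% maze.move west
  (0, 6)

% maze.sense west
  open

% stack.push west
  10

% maze.move west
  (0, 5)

% maze.sense south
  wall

% maze.sense west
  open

% stack.push west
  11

% maze.move west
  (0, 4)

% maze.sense south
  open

% stack.push south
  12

% maze.move south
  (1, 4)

% maze.sense south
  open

% stack.push south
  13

% maze.move south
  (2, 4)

% maze.sense west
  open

% stack.push west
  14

% maze.move west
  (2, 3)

% maze.sense north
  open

% stack.push north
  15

% maze.move north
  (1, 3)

% maze.sense north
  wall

% maze.sense west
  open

% stack.push west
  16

% maze.move west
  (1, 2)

% maze.sense north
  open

% stack.push north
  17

% maze.move north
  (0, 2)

% maze.sense west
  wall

% stack.pop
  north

% maze.move south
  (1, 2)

% maze.sense south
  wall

% maze.sense west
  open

% stack.push west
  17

% maze.move west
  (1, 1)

% maze.sense south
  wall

% maze.sense west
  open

% stack.push west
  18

% maze.move west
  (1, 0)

% maze.sense north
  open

% stack.push north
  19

% maze.move north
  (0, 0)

% stack.pop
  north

% maze.move south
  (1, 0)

% maze.sense south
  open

% stack.push south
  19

% maze.move south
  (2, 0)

% maze.sense south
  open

% stack.push south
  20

% maze.move south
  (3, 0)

% maze.sense east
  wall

% maze.sense south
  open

% stack.push south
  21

% maze.move south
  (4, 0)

% maze.sense east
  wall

% maze.sense south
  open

% stack.push south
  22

% maze.move south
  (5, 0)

% maze.sense east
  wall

% maze.sense south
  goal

% maze.move south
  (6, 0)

Answer: (6, 0)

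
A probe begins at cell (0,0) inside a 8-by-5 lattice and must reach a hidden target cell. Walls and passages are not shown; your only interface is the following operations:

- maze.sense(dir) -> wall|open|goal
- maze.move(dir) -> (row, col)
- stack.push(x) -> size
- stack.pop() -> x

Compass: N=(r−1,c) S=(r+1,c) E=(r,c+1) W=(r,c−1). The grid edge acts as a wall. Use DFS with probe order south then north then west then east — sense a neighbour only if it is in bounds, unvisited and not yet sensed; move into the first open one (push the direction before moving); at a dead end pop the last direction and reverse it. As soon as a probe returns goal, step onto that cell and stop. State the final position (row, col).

[in] sense dir: south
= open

[in] push x: south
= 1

[in] move dir: south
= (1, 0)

[in] sense dir: south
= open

[in] push x: south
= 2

[in] move dir: south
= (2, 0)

[in] sense dir: south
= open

[in] push x: south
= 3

[in] move dir: south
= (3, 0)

[in] sense dir: south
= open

[in] push x: south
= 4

[in] move dir: south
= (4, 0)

[in] sense dir: south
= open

[in] push x: south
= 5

[in] move dir: south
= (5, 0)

[in] sense dir: south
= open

[in] push x: south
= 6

[in] move dir: south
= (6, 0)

[in] sense dir: south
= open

[in] push x: south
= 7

[in] move dir: south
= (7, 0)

[in] sense dir: east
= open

[in] push x: east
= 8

[in] move dir: east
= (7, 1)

[in] sense dir: north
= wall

[in] sense dir: east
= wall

[in] pop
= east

[in] move dir: west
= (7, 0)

[in] pop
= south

[in] move dir: north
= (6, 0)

[in] pop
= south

[in] move dir: north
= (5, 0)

[in] sense dir: east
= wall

[in] pop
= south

[in] move dir: north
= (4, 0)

[in] sense dir: east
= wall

[in] pop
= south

[in] move dir: north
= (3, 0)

[in] sense dir: east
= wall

[in] pop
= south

[in] move dir: north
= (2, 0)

[in] sense dir: east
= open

[in] push x: east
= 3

[in] move dir: east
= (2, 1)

[in] sense dir: north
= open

[in] push x: north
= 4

[in] move dir: north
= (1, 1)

[in] sense dir: north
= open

[in] push x: north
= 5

[in] move dir: north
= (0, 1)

[in] sense dir: east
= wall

[in] pop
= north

[in] move dir: south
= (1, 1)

[in] sense dir: east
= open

[in] push x: east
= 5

[in] move dir: east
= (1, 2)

[in] sense dir: south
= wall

[in] sense dir: east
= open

[in] push x: east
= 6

[in] move dir: east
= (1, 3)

[in] sense dir: south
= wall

[in] sense dir: north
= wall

[in] sense dir: east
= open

[in] push x: east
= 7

[in] move dir: east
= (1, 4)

[in] sense dir: south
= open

[in] push x: south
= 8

[in] move dir: south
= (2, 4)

[in] sense dir: south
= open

[in] push x: south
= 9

[in] move dir: south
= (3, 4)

[in] sense dir: south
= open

[in] push x: south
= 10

[in] move dir: south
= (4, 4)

[in] sense dir: south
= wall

[in] sense dir: west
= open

[in] push x: west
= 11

[in] move dir: west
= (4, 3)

[in] sense dir: south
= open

[in] push x: south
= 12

[in] move dir: south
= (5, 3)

[in] sense dir: south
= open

[in] push x: south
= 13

[in] move dir: south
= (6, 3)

[in] sense dir: south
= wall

[in] sense dir: west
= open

[in] push x: west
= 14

[in] move dir: west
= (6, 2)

[in] sense dir: north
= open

[in] push x: north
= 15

[in] move dir: north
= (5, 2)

[in] sense dir: north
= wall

[in] pop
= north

[in] move dir: south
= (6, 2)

[in] pop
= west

[in] move dir: east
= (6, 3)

[in] sense dir: east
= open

[in] push x: east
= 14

[in] move dir: east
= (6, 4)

[in] sense dir: south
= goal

[in] move dir: south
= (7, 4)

Answer: (7, 4)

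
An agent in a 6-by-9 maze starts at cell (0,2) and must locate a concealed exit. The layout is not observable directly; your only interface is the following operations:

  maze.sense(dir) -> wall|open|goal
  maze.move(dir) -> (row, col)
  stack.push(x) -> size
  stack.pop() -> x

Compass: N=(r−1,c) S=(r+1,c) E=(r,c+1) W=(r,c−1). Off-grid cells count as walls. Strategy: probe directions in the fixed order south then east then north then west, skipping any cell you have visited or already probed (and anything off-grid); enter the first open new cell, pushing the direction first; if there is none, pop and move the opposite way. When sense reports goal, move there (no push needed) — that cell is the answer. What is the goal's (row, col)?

·→ maze.sense(south)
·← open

·→ stack.push(south)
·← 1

·→ maze.move(south)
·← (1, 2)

·→ maze.sense(south)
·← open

·→ stack.push(south)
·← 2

·→ maze.move(south)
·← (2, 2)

·→ maze.sense(south)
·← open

·→ stack.push(south)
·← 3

·→ maze.move(south)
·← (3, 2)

·→ maze.sense(south)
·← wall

·→ maze.sense(east)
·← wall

·→ maze.sense(west)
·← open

·→ stack.push(west)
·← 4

·→ maze.move(west)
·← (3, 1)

·→ maze.sense(south)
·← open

·→ stack.push(south)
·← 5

·→ maze.move(south)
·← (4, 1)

·→ maze.sense(south)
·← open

·→ stack.push(south)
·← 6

·→ maze.move(south)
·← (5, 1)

·→ maze.sense(east)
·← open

·→ stack.push(east)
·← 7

·→ maze.move(east)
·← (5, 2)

·→ maze.sense(east)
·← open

·→ stack.push(east)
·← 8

·→ maze.move(east)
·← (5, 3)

·→ maze.sense(east)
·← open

·→ stack.push(east)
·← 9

·→ maze.move(east)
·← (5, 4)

·→ maze.sense(east)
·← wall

·→ maze.sense(north)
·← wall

·→ stack.pop()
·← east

·→ maze.move(west)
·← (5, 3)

·→ maze.sense(north)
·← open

·→ stack.push(north)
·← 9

·→ maze.move(north)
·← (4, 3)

·→ stack.pop()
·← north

·→ maze.move(south)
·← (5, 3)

·→ stack.pop()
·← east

·→ maze.move(west)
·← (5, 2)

·→ stack.pop()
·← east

·→ maze.move(west)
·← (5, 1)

·→ maze.sense(west)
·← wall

·→ stack.pop()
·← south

·→ maze.move(north)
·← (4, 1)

·→ maze.sense(west)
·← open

·→ stack.push(west)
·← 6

·→ maze.move(west)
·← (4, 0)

·→ maze.sense(north)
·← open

·→ stack.push(north)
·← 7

·→ maze.move(north)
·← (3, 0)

·→ maze.sense(north)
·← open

·→ stack.push(north)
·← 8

·→ maze.move(north)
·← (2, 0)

·→ maze.sense(east)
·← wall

·→ maze.sense(north)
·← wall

·→ stack.pop()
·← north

·→ maze.move(south)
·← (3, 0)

·→ stack.pop()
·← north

·→ maze.move(south)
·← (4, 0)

·→ stack.pop()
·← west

·→ maze.move(east)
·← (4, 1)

·→ stack.pop()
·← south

·→ maze.move(north)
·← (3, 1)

·→ stack.pop()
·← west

·→ maze.move(east)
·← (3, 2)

·→ stack.pop()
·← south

·→ maze.move(north)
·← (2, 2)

·→ maze.sense(east)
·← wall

·→ stack.pop()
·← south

·→ maze.move(north)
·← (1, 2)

·→ maze.sense(east)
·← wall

·→ maze.sense(west)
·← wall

·→ stack.pop()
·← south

·→ maze.move(north)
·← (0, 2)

·→ maze.sense(east)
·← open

·→ stack.push(east)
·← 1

·→ maze.move(east)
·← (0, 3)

·→ maze.sense(east)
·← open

·→ stack.push(east)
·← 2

·→ maze.move(east)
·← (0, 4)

·→ maze.sense(south)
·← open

·→ stack.push(south)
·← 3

·→ maze.move(south)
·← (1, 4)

·→ maze.sense(south)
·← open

·→ stack.push(south)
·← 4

·→ maze.move(south)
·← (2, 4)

·→ maze.sense(south)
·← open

·→ stack.push(south)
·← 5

·→ maze.move(south)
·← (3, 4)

·→ maze.sense(east)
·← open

·→ stack.push(east)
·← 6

·→ maze.move(east)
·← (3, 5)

·→ maze.sense(south)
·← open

·→ stack.push(south)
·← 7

·→ maze.move(south)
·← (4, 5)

·→ maze.sense(east)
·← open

·→ stack.push(east)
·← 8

·→ maze.move(east)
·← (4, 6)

·→ maze.sense(south)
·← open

·→ stack.push(south)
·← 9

·→ maze.move(south)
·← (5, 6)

·→ maze.sense(east)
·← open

·→ stack.push(east)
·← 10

·→ maze.move(east)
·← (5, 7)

·→ maze.sense(east)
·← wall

·→ maze.sense(north)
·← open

·→ stack.push(north)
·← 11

·→ maze.move(north)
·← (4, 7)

·→ maze.sense(east)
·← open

·→ stack.push(east)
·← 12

·→ maze.move(east)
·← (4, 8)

·→ maze.sense(north)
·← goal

·→ maze.move(north)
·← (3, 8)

Answer: (3, 8)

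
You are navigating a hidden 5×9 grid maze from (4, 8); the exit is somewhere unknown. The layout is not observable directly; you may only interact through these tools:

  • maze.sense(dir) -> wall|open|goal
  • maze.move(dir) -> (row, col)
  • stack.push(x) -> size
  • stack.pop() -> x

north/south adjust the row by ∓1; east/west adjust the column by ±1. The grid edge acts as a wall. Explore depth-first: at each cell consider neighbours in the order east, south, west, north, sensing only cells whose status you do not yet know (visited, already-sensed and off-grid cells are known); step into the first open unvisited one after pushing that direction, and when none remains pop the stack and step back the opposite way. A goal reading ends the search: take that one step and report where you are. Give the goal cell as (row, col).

$ sense dir='west'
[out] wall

$ sense dir='north'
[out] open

$ push x='north'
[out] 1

$ move dir='north'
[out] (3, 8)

$ sense dir='west'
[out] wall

$ sense dir='north'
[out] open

$ push x='north'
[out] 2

$ move dir='north'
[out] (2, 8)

$ sense dir='west'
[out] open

$ push x='west'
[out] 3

$ move dir='west'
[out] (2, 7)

$ sense dir='west'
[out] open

$ push x='west'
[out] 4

$ move dir='west'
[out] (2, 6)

$ sense dir='south'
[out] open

$ push x='south'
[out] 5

$ move dir='south'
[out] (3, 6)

$ sense dir='south'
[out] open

$ push x='south'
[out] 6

$ move dir='south'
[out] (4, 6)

$ sense dir='west'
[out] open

$ push x='west'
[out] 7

$ move dir='west'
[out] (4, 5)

$ sense dir='west'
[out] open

$ push x='west'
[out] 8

$ move dir='west'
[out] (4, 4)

$ sense dir='west'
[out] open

$ push x='west'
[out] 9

$ move dir='west'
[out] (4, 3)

$ sense dir='west'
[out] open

$ push x='west'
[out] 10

$ move dir='west'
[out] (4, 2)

$ sense dir='west'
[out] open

$ push x='west'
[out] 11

$ move dir='west'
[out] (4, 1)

$ sense dir='west'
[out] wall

$ sense dir='north'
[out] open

$ push x='north'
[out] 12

$ move dir='north'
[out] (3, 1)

$ sense dir='east'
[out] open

$ push x='east'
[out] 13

$ move dir='east'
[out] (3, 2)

$ sense dir='east'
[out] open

$ push x='east'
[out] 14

$ move dir='east'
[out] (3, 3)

$ sense dir='east'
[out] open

$ push x='east'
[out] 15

$ move dir='east'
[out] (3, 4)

$ sense dir='east'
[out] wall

$ sense dir='north'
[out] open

$ push x='north'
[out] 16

$ move dir='north'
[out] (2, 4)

$ sense dir='east'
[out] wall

$ sense dir='west'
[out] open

$ push x='west'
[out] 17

$ move dir='west'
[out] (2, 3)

$ sense dir='west'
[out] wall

$ sense dir='north'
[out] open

$ push x='north'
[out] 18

$ move dir='north'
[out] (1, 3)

$ sense dir='east'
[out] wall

$ sense dir='west'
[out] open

$ push x='west'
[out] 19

$ move dir='west'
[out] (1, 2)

$ sense dir='west'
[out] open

$ push x='west'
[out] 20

$ move dir='west'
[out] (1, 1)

$ sense dir='south'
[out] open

$ push x='south'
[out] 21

$ move dir='south'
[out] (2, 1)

$ sense dir='west'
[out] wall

$ pop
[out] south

$ move dir='north'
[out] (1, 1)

$ sense dir='west'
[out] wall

$ sense dir='north'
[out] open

$ push x='north'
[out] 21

$ move dir='north'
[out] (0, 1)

$ sense dir='east'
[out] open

$ push x='east'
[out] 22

$ move dir='east'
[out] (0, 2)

$ sense dir='east'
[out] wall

$ pop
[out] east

$ move dir='west'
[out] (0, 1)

$ sense dir='west'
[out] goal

$ move dir='west'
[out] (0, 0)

Answer: (0, 0)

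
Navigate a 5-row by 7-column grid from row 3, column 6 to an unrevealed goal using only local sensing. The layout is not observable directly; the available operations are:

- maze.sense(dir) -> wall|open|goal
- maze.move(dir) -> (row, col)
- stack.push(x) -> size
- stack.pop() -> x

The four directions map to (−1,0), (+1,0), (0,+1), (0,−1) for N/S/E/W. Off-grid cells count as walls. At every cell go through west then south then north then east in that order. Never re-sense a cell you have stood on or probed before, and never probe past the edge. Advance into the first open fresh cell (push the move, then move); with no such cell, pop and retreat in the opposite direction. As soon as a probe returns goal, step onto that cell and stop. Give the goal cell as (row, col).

Act: sense[dir='west']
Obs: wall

Act: sense[dir='south']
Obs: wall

Act: sense[dir='north']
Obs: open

Act: push[x='north']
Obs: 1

Act: move[dir='north']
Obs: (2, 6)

Act: sense[dir='west']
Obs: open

Act: push[x='west']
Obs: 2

Act: move[dir='west']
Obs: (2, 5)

Act: sense[dir='west']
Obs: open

Act: push[x='west']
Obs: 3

Act: move[dir='west']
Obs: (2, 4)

Act: sense[dir='west']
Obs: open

Act: push[x='west']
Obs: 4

Act: move[dir='west']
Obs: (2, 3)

Act: sense[dir='west']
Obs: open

Act: push[x='west']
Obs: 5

Act: move[dir='west']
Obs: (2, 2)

Act: sense[dir='west']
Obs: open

Act: push[x='west']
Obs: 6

Act: move[dir='west']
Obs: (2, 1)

Act: sense[dir='west']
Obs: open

Act: push[x='west']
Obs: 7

Act: move[dir='west']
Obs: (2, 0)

Act: sense[dir='south']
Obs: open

Act: push[x='south']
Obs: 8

Act: move[dir='south']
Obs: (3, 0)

Act: sense[dir='south']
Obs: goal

Act: move[dir='south']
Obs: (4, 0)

Answer: (4, 0)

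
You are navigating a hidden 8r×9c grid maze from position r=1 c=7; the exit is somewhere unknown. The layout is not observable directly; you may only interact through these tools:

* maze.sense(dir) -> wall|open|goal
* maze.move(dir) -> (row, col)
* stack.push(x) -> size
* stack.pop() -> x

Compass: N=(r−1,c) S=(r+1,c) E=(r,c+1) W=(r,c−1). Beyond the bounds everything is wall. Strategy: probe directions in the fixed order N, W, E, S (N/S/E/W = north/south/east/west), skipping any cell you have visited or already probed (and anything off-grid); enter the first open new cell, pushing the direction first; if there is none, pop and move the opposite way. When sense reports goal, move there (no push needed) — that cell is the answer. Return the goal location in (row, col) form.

→ maze.sense(dir='north')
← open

→ stack.push(x='north')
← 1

→ maze.move(dir='north')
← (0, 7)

→ maze.sense(dir='west')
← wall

→ maze.sense(dir='east')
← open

→ stack.push(x='east')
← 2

→ maze.move(dir='east')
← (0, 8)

→ maze.sense(dir='south')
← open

→ stack.push(x='south')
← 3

→ maze.move(dir='south')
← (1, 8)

→ maze.sense(dir='south')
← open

→ stack.push(x='south')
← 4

→ maze.move(dir='south')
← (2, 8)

→ maze.sense(dir='west')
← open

→ stack.push(x='west')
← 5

→ maze.move(dir='west')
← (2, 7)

→ maze.sense(dir='west')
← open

→ stack.push(x='west')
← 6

→ maze.move(dir='west')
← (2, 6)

→ maze.sense(dir='north')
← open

→ stack.push(x='north')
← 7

→ maze.move(dir='north')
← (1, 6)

→ maze.sense(dir='west')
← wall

→ stack.pop()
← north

→ maze.move(dir='south')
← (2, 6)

→ maze.sense(dir='west')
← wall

→ maze.sense(dir='south')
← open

→ stack.push(x='south')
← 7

→ maze.move(dir='south')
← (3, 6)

→ maze.sense(dir='west')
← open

→ stack.push(x='west')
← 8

→ maze.move(dir='west')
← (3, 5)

→ maze.sense(dir='west')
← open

→ stack.push(x='west')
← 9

→ maze.move(dir='west')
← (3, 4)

→ maze.sense(dir='north')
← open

→ stack.push(x='north')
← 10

→ maze.move(dir='north')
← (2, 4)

→ maze.sense(dir='north')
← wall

→ maze.sense(dir='west')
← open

→ stack.push(x='west')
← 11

→ maze.move(dir='west')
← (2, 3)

→ maze.sense(dir='north')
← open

→ stack.push(x='north')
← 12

→ maze.move(dir='north')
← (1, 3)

→ maze.sense(dir='north')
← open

→ stack.push(x='north')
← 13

→ maze.move(dir='north')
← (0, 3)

→ maze.sense(dir='west')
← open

→ stack.push(x='west')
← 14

→ maze.move(dir='west')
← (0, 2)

→ maze.sense(dir='west')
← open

→ stack.push(x='west')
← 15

→ maze.move(dir='west')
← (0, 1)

→ maze.sense(dir='west')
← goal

→ maze.move(dir='west')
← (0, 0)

Answer: (0, 0)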